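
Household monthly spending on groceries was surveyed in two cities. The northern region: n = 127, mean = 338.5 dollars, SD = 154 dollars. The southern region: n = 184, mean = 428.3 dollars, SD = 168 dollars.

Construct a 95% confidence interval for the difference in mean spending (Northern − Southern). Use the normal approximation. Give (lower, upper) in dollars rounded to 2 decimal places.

Standard errors of each mean: 154/√127 = 13.6653 and 168/√184 = 12.3851.
SE(x̄₁ − x̄₂) = √(13.6653² + 12.3851²) = 18.4426 for independent samples with unequal variances.
With z* = 1.960, the margin is 1.960 × 18.4426 = 36.1475.
x̄₁ − x̄₂ = 338.5 − 428.3 = -89.8000; the interval is -89.8000 ± 36.1475 = (-125.95, -53.65).

(-125.95, -53.65)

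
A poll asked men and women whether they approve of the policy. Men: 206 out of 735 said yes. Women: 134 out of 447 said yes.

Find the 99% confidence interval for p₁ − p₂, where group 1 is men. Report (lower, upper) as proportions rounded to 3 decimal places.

(-0.090, 0.051)

First, p̂₁ = 206/735 = 0.2803; p̂₂ = 134/447 = 0.2998.
The two standard errors are √(0.2803×0.7197/735) = 0.01657 and √(0.2998×0.7002/447) = 0.02167.
Because the samples are independent, SE_diff = √(0.01657² + 0.02167²) = 0.02728.
Using z* = 2.576 for 99%, ME = 2.576 × 0.02728 = 0.07027.
p̂₁ − p̂₂ = -0.0195; interval -0.0195 ± 0.07027 gives (-0.090, 0.051).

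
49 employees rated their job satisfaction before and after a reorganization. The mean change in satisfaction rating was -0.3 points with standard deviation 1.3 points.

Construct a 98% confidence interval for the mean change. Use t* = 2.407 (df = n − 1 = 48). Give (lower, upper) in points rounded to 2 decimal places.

(-0.75, 0.15)

This is a matched-pairs design, so SE = s_d/√n = 1.3/√49 = 0.1857.
Margin = 2.407 × 0.1857 = 0.4470; the interval is -0.3 ± 0.4470 = (-0.75, 0.15).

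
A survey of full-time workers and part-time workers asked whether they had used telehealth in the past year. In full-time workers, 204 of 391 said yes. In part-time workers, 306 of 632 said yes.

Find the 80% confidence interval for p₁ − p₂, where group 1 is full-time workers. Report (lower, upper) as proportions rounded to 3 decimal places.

(-0.004, 0.079)

First, p̂₁ = 204/391 = 0.5217; p̂₂ = 306/632 = 0.4842.
The two standard errors are √(0.5217×0.4783/391) = 0.02526 and √(0.4842×0.5158/632) = 0.01988.
Because the samples are independent, SE_diff = √(0.02526² + 0.01988²) = 0.03214.
Using z* = 1.282 for 80%, ME = 1.282 × 0.03214 = 0.04120.
p̂₁ − p̂₂ = 0.0375; interval 0.0375 ± 0.04120 gives (-0.004, 0.079).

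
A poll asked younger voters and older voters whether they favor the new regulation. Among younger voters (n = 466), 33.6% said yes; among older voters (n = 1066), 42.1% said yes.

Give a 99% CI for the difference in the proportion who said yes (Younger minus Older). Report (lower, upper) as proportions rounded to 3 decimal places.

The two standard errors are √(0.3360×0.6640/466) = 0.02188 and √(0.4210×0.5790/1066) = 0.01512.
Because the samples are independent, SE_diff = √(0.02188² + 0.01512²) = 0.02660.
Using z* = 2.576 for 99%, ME = 2.576 × 0.02660 = 0.06852.
p̂₁ − p̂₂ = -0.0850; interval -0.0850 ± 0.06852 gives (-0.154, -0.016).

(-0.154, -0.016)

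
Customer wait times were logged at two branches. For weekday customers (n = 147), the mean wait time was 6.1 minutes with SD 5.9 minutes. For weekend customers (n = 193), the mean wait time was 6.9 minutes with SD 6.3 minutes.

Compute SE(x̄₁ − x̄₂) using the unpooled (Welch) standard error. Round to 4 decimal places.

0.6652

SE₁ = s₁/√n₁ = 5.9/√147 = 0.4866; SE₂ = 6.3/√193 = 0.4535.
Independent samples, unequal variances: SE_diff = √(SE₁² + SE₂²) = √(0.23677956 + 0.20566225) = 0.6652.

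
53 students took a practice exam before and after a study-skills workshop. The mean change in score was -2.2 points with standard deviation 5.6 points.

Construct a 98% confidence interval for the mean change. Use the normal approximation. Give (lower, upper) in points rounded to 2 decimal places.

Paired design: SE = s_d/√n = 5.6/√53 = 0.7692.
z* = 2.326; margin of error = 2.326 × 0.7692 = 1.7892.
-2.2 ± 1.7892 → (-3.99, -0.41).

(-3.99, -0.41)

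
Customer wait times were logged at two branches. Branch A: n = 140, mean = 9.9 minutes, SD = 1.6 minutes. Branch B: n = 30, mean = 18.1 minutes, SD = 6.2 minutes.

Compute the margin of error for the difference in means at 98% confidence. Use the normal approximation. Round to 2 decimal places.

2.65

Per-group SEs: s₁/√n₁ = 1.6/√140 = 0.1352, s₂/√n₂ = 6.2/√30 = 1.1320.
Unpooled SE of the difference: √(0.01827904 + 1.281424) = 1.1400.
Margin of error = z* · SE = 2.326 × 1.1400 = 2.6516.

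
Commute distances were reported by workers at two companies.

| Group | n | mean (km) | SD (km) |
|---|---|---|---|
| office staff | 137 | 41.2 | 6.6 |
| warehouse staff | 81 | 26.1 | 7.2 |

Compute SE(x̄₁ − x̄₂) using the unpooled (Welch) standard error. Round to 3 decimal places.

0.979

Standard errors of each mean: 6.6/√137 = 0.5639 and 7.2/√81 = 0.8000.
SE(x̄₁ − x̄₂) = √(0.5639² + 0.8000²) = 0.9788 for independent samples with unequal variances.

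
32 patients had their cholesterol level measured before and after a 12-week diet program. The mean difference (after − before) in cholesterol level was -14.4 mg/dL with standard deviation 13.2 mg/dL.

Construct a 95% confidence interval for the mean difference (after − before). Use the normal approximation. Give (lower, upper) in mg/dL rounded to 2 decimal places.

Paired design: SE = s_d/√n = 13.2/√32 = 2.3335.
z* = 1.960; margin of error = 1.960 × 2.3335 = 4.5737.
-14.4 ± 4.5737 → (-18.97, -9.83).

(-18.97, -9.83)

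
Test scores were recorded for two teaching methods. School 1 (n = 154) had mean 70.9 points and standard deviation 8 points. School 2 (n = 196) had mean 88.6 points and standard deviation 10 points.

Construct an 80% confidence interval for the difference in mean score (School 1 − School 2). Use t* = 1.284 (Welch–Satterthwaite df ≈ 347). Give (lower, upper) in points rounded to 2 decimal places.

Per-group SEs: s₁/√n₁ = 8/√154 = 0.6447, s₂/√n₂ = 10/√196 = 0.7143.
Unpooled SE of the difference: √(0.41563809 + 0.51022449) = 0.9622.
Margin of error = t* · SE = 1.284 × 0.9622 = 1.2355.
x̄₁ − x̄₂ = 70.9 − 88.6 = -17.7000.
CI: -17.7000 ± 1.2355 = (-18.94, -16.46).

(-18.94, -16.46)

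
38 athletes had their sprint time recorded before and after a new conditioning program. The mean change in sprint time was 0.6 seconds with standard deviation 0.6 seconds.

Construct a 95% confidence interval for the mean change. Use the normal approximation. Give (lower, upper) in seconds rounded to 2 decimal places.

(0.41, 0.79)

Paired design: SE = s_d/√n = 0.6/√38 = 0.0973.
z* = 1.960; margin of error = 1.960 × 0.0973 = 0.1907.
0.6 ± 0.1907 → (0.41, 0.79).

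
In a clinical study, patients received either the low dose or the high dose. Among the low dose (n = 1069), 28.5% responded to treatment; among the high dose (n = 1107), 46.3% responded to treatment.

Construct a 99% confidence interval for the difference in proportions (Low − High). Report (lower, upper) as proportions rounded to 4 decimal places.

(-0.2305, -0.1255)

The two standard errors are √(0.2850×0.7150/1069) = 0.01381 and √(0.4630×0.5370/1107) = 0.01499.
Because the samples are independent, SE_diff = √(0.01381² + 0.01499²) = 0.02038.
Using z* = 2.576 for 99%, ME = 2.576 × 0.02038 = 0.05250.
p̂₁ − p̂₂ = -0.1780; interval -0.1780 ± 0.05250 gives (-0.2305, -0.1255).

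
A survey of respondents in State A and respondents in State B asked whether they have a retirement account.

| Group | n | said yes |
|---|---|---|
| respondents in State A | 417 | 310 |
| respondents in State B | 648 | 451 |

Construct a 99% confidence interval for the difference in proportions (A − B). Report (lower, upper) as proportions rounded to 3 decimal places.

Sample proportions: 310/417 = 0.7434, 451/648 = 0.6960.
Each SE is √(p̂(1−p̂)/n): √(0.7434·0.2566/417) = 0.02139 and √(0.6960·0.3040/648) = 0.01807.
SE(p̂₁ − p̂₂) = √(SE₁² + SE₂²) = √(0.0004575321 + 0.0003265249) = 0.02800, since the two samples are independent.
At 99% confidence z* = 2.576; margin = 2.576 × 0.02800 = 0.07213.
The difference is 0.7434 − 0.6960 = 0.0474, so the interval is 0.0474 ± 0.07213 = (-0.025, 0.120).

(-0.025, 0.120)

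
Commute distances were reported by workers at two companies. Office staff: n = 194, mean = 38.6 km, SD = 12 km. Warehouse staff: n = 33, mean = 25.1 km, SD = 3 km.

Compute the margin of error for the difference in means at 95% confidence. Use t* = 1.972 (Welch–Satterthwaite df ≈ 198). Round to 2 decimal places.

Standard errors of each mean: 12/√194 = 0.8615 and 3/√33 = 0.5222.
SE(x̄₁ − x̄₂) = √(0.8615² + 0.5222²) = 1.0074 for independent samples with unequal variances.
With t* = 1.972, the margin is 1.972 × 1.0074 = 1.9866.

1.99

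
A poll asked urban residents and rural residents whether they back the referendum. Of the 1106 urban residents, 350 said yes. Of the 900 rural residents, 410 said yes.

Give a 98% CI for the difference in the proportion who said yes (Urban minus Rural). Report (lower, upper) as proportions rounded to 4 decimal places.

(-0.1896, -0.0886)

Sample proportions: 350/1106 = 0.3165, 410/900 = 0.4556.
Each SE is √(p̂(1−p̂)/n): √(0.3165·0.6835/1106) = 0.01399 and √(0.4556·0.5444/900) = 0.01660.
SE(p̂₁ − p̂₂) = √(SE₁² + SE₂²) = √(0.0001957201 + 0.00027556) = 0.02171, since the two samples are independent.
At 98% confidence z* = 2.326; margin = 2.326 × 0.02171 = 0.05050.
The difference is 0.3165 − 0.4556 = -0.1391, so the interval is -0.1391 ± 0.05050 = (-0.1896, -0.0886).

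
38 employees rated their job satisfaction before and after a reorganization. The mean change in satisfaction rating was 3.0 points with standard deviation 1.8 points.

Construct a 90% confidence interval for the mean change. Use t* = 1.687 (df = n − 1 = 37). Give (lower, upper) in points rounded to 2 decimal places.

This is a matched-pairs design, so SE = s_d/√n = 1.8/√38 = 0.2920.
Margin = 1.687 × 0.2920 = 0.4926; the interval is 3.0 ± 0.4926 = (2.51, 3.49).

(2.51, 3.49)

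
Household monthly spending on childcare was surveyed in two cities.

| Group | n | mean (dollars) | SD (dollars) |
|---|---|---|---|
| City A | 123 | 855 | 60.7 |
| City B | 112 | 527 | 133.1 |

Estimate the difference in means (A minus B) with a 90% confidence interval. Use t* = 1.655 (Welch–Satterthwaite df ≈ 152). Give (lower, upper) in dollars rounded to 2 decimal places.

(305.30, 350.70)

Per-group SEs: s₁/√n₁ = 60.7/√123 = 5.4731, s₂/√n₂ = 133.1/√112 = 12.5768.
Unpooled SE of the difference: √(29.95482361 + 158.17589824) = 13.7161.
Margin of error = t* · SE = 1.655 × 13.7161 = 22.7001.
x̄₁ − x̄₂ = 855 − 527 = 328.0000.
CI: 328.0000 ± 22.7001 = (305.30, 350.70).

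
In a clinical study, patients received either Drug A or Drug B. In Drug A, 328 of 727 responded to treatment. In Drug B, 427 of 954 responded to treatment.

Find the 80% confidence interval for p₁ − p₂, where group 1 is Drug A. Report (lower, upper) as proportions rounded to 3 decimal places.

First, p̂₁ = 328/727 = 0.4512; p̂₂ = 427/954 = 0.4476.
The two standard errors are √(0.4512×0.5488/727) = 0.01846 and √(0.4476×0.5524/954) = 0.01610.
Because the samples are independent, SE_diff = √(0.01846² + 0.01610²) = 0.02449.
Using z* = 1.282 for 80%, ME = 1.282 × 0.02449 = 0.03140.
p̂₁ − p̂₂ = 0.0036; interval 0.0036 ± 0.03140 gives (-0.028, 0.035).

(-0.028, 0.035)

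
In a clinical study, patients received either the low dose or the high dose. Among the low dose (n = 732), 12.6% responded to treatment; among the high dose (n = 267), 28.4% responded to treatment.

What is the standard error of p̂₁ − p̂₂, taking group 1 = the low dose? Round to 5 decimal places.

0.03020

Each SE is √(p̂(1−p̂)/n): √(0.1260·0.8740/732) = 0.01227 and √(0.2840·0.7160/267) = 0.02760.
SE(p̂₁ − p̂₂) = √(SE₁² + SE₂²) = √(0.0001505529 + 0.00076176) = 0.03020, since the two samples are independent.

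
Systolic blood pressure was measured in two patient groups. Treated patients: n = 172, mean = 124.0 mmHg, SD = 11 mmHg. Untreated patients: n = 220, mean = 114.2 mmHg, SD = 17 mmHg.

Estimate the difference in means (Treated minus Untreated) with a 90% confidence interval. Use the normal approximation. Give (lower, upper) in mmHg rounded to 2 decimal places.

Per-group SEs: s₁/√n₁ = 11/√172 = 0.8387, s₂/√n₂ = 17/√220 = 1.1461.
Unpooled SE of the difference: √(0.70341769 + 1.31354521) = 1.4202.
Margin of error = z* · SE = 1.645 × 1.4202 = 2.3362.
x̄₁ − x̄₂ = 124.0 − 114.2 = 9.8000.
CI: 9.8000 ± 2.3362 = (7.46, 12.14).

(7.46, 12.14)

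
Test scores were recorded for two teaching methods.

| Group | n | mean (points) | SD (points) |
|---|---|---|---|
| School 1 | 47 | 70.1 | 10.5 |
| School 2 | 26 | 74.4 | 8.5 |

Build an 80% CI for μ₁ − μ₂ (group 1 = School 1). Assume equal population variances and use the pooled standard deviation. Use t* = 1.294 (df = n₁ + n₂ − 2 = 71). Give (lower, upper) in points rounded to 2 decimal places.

(-7.41, -1.19)

Pooled variance s_p² = [46·10.5² + 25·8.5²] / (47+26−2) = 96.8697, so s_p = 9.8422.
SE_diff = s_p·√(1/n₁ + 1/n₂) = 9.8422·√(1/47 + 1/26) = 2.4056.
t* = 1.294; margin = 1.294 × 2.4056 = 3.1128.
Difference = 70.1 − 74.4 = -4.3000.
-4.3000 ± 3.1128 → (-7.41, -1.19).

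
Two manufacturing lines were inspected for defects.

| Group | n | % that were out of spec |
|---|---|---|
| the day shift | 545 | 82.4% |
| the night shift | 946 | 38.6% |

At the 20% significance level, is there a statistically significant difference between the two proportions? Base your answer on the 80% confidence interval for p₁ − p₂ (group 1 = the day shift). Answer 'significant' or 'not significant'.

significant

The two standard errors are √(0.8240×0.1760/545) = 0.01631 and √(0.3860×0.6140/946) = 0.01583.
Because the samples are independent, SE_diff = √(0.01631² + 0.01583²) = 0.02273.
Using z* = 1.282 for 80%, ME = 1.282 × 0.02273 = 0.02914.
p̂₁ − p̂₂ = 0.4380; interval 0.4380 ± 0.02914 gives (0.40886, 0.46714).
The interval (0.40886, 0.46714) does not contain 0, so the difference is significant.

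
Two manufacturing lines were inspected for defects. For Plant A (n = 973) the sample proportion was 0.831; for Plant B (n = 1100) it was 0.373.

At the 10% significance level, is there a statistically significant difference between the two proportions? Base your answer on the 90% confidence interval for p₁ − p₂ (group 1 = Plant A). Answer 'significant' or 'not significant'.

significant

Each SE is √(p̂(1−p̂)/n): √(0.8310·0.1690/973) = 0.01201 and √(0.3730·0.6270/1100) = 0.01458.
SE(p̂₁ − p̂₂) = √(SE₁² + SE₂²) = √(0.0001442401 + 0.0002125764) = 0.01889, since the two samples are independent.
At 90% confidence z* = 1.645; margin = 1.645 × 0.01889 = 0.03107.
The difference is 0.8310 − 0.3730 = 0.4580, so the interval is 0.4580 ± 0.03107 = (0.42693, 0.48907).
The interval (0.42693, 0.48907) does not contain 0, so the difference is significant.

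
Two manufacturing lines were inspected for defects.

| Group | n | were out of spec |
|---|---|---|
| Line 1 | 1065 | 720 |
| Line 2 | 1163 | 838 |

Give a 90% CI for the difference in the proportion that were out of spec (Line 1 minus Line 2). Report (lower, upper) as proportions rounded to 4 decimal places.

(-0.0765, -0.0125)

p̂₁ = 720/1065 = 0.6761 and p̂₂ = 838/1163 = 0.7206.
SE₁ = √(p̂₁(1−p̂₁)/n₁) = √(0.6761·0.3239/1065) = 0.01434; SE₂ = √(0.7206·0.2794/1163) = 0.01316.
Independent samples: SE of the difference = √(SE₁² + SE₂²) = √(0.0002056356 + 0.0001731856) = 0.01946.
z* for 90% confidence is 1.645, so the margin of error is 1.645 × 0.01946 = 0.03201.
Point estimate p̂₁ − p̂₂ = 0.6761 − 0.7206 = -0.0445.
-0.0445 ± 0.03201 → (-0.0765, -0.0125).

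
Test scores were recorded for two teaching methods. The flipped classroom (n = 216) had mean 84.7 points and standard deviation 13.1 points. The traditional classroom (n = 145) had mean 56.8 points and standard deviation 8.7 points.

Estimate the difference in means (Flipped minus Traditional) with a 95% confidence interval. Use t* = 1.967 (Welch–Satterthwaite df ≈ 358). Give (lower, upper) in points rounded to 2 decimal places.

(25.64, 30.16)

Standard errors of each mean: 13.1/√216 = 0.8913 and 8.7/√145 = 0.7225.
SE(x̄₁ − x̄₂) = √(0.8913² + 0.7225²) = 1.1474 for independent samples with unequal variances.
With t* = 1.967, the margin is 1.967 × 1.1474 = 2.2569.
x̄₁ − x̄₂ = 84.7 − 56.8 = 27.9000; the interval is 27.9000 ± 2.2569 = (25.64, 30.16).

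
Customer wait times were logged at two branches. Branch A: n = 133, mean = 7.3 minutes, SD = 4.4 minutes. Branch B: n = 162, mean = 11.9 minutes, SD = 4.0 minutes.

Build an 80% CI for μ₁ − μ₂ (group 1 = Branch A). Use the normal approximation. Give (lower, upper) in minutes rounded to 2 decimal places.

Per-group SEs: s₁/√n₁ = 4.4/√133 = 0.3815, s₂/√n₂ = 4.0/√162 = 0.3143.
Unpooled SE of the difference: √(0.14554225 + 0.09878449) = 0.4943.
Margin of error = z* · SE = 1.282 × 0.4943 = 0.6337.
x̄₁ − x̄₂ = 7.3 − 11.9 = -4.6000.
CI: -4.6000 ± 0.6337 = (-5.23, -3.97).

(-5.23, -3.97)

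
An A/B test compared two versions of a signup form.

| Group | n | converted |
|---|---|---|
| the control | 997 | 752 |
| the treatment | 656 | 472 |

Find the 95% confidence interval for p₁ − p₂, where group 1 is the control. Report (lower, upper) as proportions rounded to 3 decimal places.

(-0.009, 0.078)

First, p̂₁ = 752/997 = 0.7543; p̂₂ = 472/656 = 0.7195.
The two standard errors are √(0.7543×0.2457/997) = 0.01363 and √(0.7195×0.2805/656) = 0.01754.
Because the samples are independent, SE_diff = √(0.01363² + 0.01754²) = 0.02221.
Using z* = 1.960 for 95%, ME = 1.960 × 0.02221 = 0.04353.
p̂₁ − p̂₂ = 0.0348; interval 0.0348 ± 0.04353 gives (-0.009, 0.078).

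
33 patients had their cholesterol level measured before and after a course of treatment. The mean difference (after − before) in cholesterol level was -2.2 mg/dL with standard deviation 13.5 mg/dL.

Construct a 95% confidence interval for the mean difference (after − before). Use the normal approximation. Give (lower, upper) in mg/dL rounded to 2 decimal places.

Paired design: SE = s_d/√n = 13.5/√33 = 2.3500.
z* = 1.960; margin of error = 1.960 × 2.3500 = 4.6060.
-2.2 ± 4.6060 → (-6.81, 2.41).

(-6.81, 2.41)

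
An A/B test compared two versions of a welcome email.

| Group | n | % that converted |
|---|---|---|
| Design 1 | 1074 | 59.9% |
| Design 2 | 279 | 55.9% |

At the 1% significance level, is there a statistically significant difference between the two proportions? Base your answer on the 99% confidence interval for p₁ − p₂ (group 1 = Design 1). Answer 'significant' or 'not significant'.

not significant

SE₁ = √(p̂₁(1−p̂₁)/n₁) = √(0.5990·0.4010/1074) = 0.01495; SE₂ = √(0.5590·0.4410/279) = 0.02973.
Independent samples: SE of the difference = √(SE₁² + SE₂²) = √(0.0002235025 + 0.0008838729) = 0.03328.
z* for 99% confidence is 2.576, so the margin of error is 2.576 × 0.03328 = 0.08573.
Point estimate p̂₁ − p̂₂ = 0.5990 − 0.5590 = 0.0400.
0.0400 ± 0.08573 → (-0.04573, 0.12573).
The interval (-0.04573, 0.12573) contains 0, so the difference is not significant.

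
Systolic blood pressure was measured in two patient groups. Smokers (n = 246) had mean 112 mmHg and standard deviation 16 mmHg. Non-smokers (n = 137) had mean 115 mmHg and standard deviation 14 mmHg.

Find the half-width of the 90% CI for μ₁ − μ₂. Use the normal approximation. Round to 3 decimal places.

Standard errors of each mean: 16/√246 = 1.0201 and 14/√137 = 1.1961.
SE(x̄₁ − x̄₂) = √(1.0201² + 1.1961²) = 1.5720 for independent samples with unequal variances.
With z* = 1.645, the margin is 1.645 × 1.5720 = 2.5859.

2.586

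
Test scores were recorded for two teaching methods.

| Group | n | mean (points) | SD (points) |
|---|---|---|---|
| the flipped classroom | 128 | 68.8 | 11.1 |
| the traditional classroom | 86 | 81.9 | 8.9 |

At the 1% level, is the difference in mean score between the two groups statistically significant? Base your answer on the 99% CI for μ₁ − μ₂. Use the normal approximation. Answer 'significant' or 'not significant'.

Standard errors of each mean: 11.1/√128 = 0.9811 and 8.9/√86 = 0.9597.
SE(x̄₁ − x̄₂) = √(0.9811² + 0.9597²) = 1.3724 for independent samples with unequal variances.
With z* = 2.576, the margin is 2.576 × 1.3724 = 3.5353.
x̄₁ − x̄₂ = 68.8 − 81.9 = -13.1000; the interval is -13.1000 ± 3.5353 = (-16.6353, -9.5647).
The interval (-16.6353, -9.5647) does not contain 0, so the difference is significant.

significant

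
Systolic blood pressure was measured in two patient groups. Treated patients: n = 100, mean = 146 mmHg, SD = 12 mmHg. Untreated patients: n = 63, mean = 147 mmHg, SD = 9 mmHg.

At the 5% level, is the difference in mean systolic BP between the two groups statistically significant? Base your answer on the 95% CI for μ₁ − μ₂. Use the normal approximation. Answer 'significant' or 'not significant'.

not significant

Per-group SEs: s₁/√n₁ = 12/√100 = 1.2000, s₂/√n₂ = 9/√63 = 1.1339.
Unpooled SE of the difference: √(1.44 + 1.28572921) = 1.6510.
Margin of error = z* · SE = 1.960 × 1.6510 = 3.2360.
x̄₁ − x̄₂ = 146 − 147 = -1.0000.
CI: -1.0000 ± 3.2360 = (-4.2360, 2.2360).
The interval (-4.2360, 2.2360) contains 0, so the difference is not significant.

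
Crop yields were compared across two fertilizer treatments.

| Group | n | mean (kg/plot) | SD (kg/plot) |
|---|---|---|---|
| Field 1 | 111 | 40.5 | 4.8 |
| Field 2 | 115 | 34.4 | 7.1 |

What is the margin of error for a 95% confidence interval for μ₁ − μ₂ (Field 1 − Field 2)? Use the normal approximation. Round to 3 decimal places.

1.575

Standard errors of each mean: 4.8/√111 = 0.4556 and 7.1/√115 = 0.6621.
SE(x̄₁ − x̄₂) = √(0.4556² + 0.6621²) = 0.8037 for independent samples with unequal variances.
With z* = 1.960, the margin is 1.960 × 0.8037 = 1.5753.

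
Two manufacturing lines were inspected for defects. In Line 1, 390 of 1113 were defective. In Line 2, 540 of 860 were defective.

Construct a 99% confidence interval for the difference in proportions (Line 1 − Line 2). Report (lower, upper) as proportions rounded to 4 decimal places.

p̂₁ = 390/1113 = 0.3504 and p̂₂ = 540/860 = 0.6279.
SE₁ = √(p̂₁(1−p̂₁)/n₁) = √(0.3504·0.6496/1113) = 0.01430; SE₂ = √(0.6279·0.3721/860) = 0.01648.
Independent samples: SE of the difference = √(SE₁² + SE₂²) = √(0.00020449 + 0.0002715904) = 0.02182.
z* for 99% confidence is 2.576, so the margin of error is 2.576 × 0.02182 = 0.05621.
Point estimate p̂₁ − p̂₂ = 0.3504 − 0.6279 = -0.2775.
-0.2775 ± 0.05621 → (-0.3337, -0.2213).

(-0.3337, -0.2213)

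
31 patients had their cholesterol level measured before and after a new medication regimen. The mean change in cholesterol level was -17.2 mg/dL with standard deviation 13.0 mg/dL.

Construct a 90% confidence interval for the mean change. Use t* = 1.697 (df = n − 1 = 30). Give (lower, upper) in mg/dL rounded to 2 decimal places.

Paired design: SE = s_d/√n = 13.0/√31 = 2.3349.
t* = 1.697; margin of error = 1.697 × 2.3349 = 3.9623.
-17.2 ± 3.9623 → (-21.16, -13.24).

(-21.16, -13.24)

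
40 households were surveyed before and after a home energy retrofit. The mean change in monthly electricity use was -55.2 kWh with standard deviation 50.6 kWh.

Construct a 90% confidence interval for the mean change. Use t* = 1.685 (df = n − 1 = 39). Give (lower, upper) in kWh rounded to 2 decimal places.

This is a matched-pairs design, so SE = s_d/√n = 50.6/√40 = 8.0006.
Margin = 1.685 × 8.0006 = 13.4810; the interval is -55.2 ± 13.4810 = (-68.68, -41.72).

(-68.68, -41.72)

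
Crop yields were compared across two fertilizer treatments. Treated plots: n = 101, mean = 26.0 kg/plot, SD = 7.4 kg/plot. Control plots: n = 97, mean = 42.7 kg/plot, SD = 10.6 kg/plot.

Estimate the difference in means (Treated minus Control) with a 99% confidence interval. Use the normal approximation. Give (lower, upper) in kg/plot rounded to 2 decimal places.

SE₁ = s₁/√n₁ = 7.4/√101 = 0.7363; SE₂ = 10.6/√97 = 1.0763.
Independent samples, unequal variances: SE_diff = √(SE₁² + SE₂²) = √(0.54213769 + 1.15842169) = 1.3041.
z* = 2.576, so margin of error = 2.576 × 1.3041 = 3.3594.
Difference in means = 26.0 − 42.7 = -16.7000.
-16.7000 ± 3.3594 → (-20.06, -13.34).

(-20.06, -13.34)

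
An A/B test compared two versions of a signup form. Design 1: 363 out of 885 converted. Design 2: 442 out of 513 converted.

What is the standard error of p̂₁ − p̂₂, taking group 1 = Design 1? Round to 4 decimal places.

0.0225

Sample proportions: 363/885 = 0.4102, 442/513 = 0.8616.
Each SE is √(p̂(1−p̂)/n): √(0.4102·0.5898/885) = 0.01653 and √(0.8616·0.1384/513) = 0.01525.
SE(p̂₁ − p̂₂) = √(SE₁² + SE₂²) = √(0.0002732409 + 0.0002325625) = 0.02249, since the two samples are independent.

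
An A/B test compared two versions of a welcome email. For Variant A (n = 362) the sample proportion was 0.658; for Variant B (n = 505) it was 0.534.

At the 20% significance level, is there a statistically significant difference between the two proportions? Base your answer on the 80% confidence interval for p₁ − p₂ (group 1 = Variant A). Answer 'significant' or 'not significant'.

SE₁ = √(p̂₁(1−p̂₁)/n₁) = √(0.6580·0.3420/362) = 0.02493; SE₂ = √(0.5340·0.4660/505) = 0.02220.
Independent samples: SE of the difference = √(SE₁² + SE₂²) = √(0.0006215049 + 0.00049284) = 0.03338.
z* for 80% confidence is 1.282, so the margin of error is 1.282 × 0.03338 = 0.04279.
Point estimate p̂₁ − p̂₂ = 0.6580 − 0.5340 = 0.1240.
0.1240 ± 0.04279 → (0.08121, 0.16679).
The interval (0.08121, 0.16679) does not contain 0, so the difference is significant.

significant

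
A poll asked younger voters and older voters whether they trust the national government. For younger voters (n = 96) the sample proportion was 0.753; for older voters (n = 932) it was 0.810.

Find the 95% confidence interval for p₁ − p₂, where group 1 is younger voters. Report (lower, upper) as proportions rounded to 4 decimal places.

(-0.1469, 0.0329)

The two standard errors are √(0.7530×0.2470/96) = 0.04402 and √(0.8100×0.1900/932) = 0.01285.
Because the samples are independent, SE_diff = √(0.04402² + 0.01285²) = 0.04586.
Using z* = 1.960 for 95%, ME = 1.960 × 0.04586 = 0.08989.
p̂₁ − p̂₂ = -0.0570; interval -0.0570 ± 0.08989 gives (-0.1469, 0.0329).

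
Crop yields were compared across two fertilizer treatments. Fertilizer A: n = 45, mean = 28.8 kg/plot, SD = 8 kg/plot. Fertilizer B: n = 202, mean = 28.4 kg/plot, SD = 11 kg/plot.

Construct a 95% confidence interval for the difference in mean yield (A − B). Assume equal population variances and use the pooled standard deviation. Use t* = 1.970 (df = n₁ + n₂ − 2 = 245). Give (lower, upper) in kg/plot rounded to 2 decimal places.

(-3.02, 3.82)

Pooled variance s_p² = [44·8² + 201·11²] / (45+202−2) = 110.7633, so s_p = 10.5244.
SE_diff = s_p·√(1/n₁ + 1/n₂) = 10.5244·√(1/45 + 1/202) = 1.7349.
t* = 1.970; margin = 1.970 × 1.7349 = 3.4178.
Difference = 28.8 − 28.4 = 0.4000.
0.4000 ± 3.4178 → (-3.02, 3.82).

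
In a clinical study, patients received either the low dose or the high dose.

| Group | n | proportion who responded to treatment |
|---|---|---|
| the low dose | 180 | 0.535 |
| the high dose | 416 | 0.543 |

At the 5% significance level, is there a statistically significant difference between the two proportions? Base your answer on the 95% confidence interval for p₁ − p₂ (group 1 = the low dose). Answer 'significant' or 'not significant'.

The two standard errors are √(0.5350×0.4650/180) = 0.03718 and √(0.5430×0.4570/416) = 0.02442.
Because the samples are independent, SE_diff = √(0.03718² + 0.02442²) = 0.04448.
Using z* = 1.960 for 95%, ME = 1.960 × 0.04448 = 0.08718.
p̂₁ − p̂₂ = -0.0080; interval -0.0080 ± 0.08718 gives (-0.09518, 0.07918).
The interval (-0.09518, 0.07918) contains 0, so the difference is not significant.

not significant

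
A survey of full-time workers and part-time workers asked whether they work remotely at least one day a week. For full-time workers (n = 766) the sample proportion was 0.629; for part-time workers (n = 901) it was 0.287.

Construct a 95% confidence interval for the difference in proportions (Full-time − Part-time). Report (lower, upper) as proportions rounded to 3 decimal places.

(0.297, 0.387)

Each SE is √(p̂(1−p̂)/n): √(0.6290·0.3710/766) = 0.01745 and √(0.2870·0.7130/901) = 0.01507.
SE(p̂₁ − p̂₂) = √(SE₁² + SE₂²) = √(0.0003045025 + 0.0002271049) = 0.02306, since the two samples are independent.
At 95% confidence z* = 1.960; margin = 1.960 × 0.02306 = 0.04520.
The difference is 0.6290 − 0.2870 = 0.3420, so the interval is 0.3420 ± 0.04520 = (0.297, 0.387).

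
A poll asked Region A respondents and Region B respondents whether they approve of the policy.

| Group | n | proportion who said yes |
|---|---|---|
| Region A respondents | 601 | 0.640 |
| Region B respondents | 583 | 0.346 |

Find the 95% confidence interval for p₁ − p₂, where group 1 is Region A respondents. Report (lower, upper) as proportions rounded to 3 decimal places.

(0.240, 0.348)

Each SE is √(p̂(1−p̂)/n): √(0.6400·0.3600/601) = 0.01958 and √(0.3460·0.6540/583) = 0.01970.
SE(p̂₁ − p̂₂) = √(SE₁² + SE₂²) = √(0.0003833764 + 0.00038809) = 0.02778, since the two samples are independent.
At 95% confidence z* = 1.960; margin = 1.960 × 0.02778 = 0.05445.
The difference is 0.6400 − 0.3460 = 0.2940, so the interval is 0.2940 ± 0.05445 = (0.240, 0.348).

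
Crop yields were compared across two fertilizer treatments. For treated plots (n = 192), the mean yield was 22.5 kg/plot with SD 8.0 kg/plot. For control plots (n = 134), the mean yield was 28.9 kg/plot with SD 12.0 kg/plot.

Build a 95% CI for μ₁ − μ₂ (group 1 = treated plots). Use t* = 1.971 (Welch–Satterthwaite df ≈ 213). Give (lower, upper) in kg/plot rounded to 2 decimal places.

(-8.74, -4.06)

Per-group SEs: s₁/√n₁ = 8.0/√192 = 0.5774, s₂/√n₂ = 12.0/√134 = 1.0366.
Unpooled SE of the difference: √(0.33339076 + 1.07453956) = 1.1866.
Margin of error = t* · SE = 1.971 × 1.1866 = 2.3388.
x̄₁ − x̄₂ = 22.5 − 28.9 = -6.4000.
CI: -6.4000 ± 2.3388 = (-8.74, -4.06).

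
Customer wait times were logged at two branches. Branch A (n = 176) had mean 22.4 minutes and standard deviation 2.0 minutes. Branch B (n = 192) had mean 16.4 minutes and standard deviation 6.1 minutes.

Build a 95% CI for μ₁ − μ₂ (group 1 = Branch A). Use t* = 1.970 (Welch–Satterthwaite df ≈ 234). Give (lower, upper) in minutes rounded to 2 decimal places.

(5.08, 6.92)

SE₁ = s₁/√n₁ = 2.0/√176 = 0.1508; SE₂ = 6.1/√192 = 0.4402.
Independent samples, unequal variances: SE_diff = √(SE₁² + SE₂²) = √(0.02274064 + 0.19377604) = 0.4653.
t* = 1.970, so margin of error = 1.970 × 0.4653 = 0.9166.
Difference in means = 22.4 − 16.4 = 6.0000.
6.0000 ± 0.9166 → (5.08, 6.92).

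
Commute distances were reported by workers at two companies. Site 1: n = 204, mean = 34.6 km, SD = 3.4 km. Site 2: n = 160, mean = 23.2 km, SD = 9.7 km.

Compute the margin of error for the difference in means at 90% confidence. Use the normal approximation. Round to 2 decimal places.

1.32

Per-group SEs: s₁/√n₁ = 3.4/√204 = 0.2380, s₂/√n₂ = 9.7/√160 = 0.7669.
Unpooled SE of the difference: √(0.056644 + 0.58813561) = 0.8030.
Margin of error = z* · SE = 1.645 × 0.8030 = 1.3209.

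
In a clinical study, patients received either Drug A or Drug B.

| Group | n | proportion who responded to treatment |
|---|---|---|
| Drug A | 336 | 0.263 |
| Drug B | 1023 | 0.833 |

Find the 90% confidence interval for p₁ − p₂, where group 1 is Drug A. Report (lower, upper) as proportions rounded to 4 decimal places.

SE₁ = √(p̂₁(1−p̂₁)/n₁) = √(0.2630·0.7370/336) = 0.02402; SE₂ = √(0.8330·0.1670/1023) = 0.01166.
Independent samples: SE of the difference = √(SE₁² + SE₂²) = √(0.0005769604 + 0.0001359556) = 0.02670.
z* for 90% confidence is 1.645, so the margin of error is 1.645 × 0.02670 = 0.04392.
Point estimate p̂₁ − p̂₂ = 0.2630 − 0.8330 = -0.5700.
-0.5700 ± 0.04392 → (-0.6139, -0.5261).

(-0.6139, -0.5261)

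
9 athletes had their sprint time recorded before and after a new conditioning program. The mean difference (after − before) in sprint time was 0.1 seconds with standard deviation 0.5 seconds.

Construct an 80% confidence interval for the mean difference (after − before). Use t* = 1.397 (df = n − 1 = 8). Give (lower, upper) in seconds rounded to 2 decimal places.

Paired design: SE = s_d/√n = 0.5/√9 = 0.1667.
t* = 1.397; margin of error = 1.397 × 0.1667 = 0.2329.
0.1 ± 0.2329 → (-0.13, 0.33).

(-0.13, 0.33)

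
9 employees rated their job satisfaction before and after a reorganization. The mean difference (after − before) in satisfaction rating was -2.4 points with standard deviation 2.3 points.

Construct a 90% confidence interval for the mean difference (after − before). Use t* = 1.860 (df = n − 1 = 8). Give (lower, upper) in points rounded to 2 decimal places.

(-3.83, -0.97)

Paired design: SE = s_d/√n = 2.3/√9 = 0.7667.
t* = 1.860; margin of error = 1.860 × 0.7667 = 1.4261.
-2.4 ± 1.4261 → (-3.83, -0.97).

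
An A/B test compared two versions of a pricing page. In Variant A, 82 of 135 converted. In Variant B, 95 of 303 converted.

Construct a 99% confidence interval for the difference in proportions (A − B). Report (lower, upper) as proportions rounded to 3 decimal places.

(0.166, 0.422)

Sample proportions: 82/135 = 0.6074, 95/303 = 0.3135.
Each SE is √(p̂(1−p̂)/n): √(0.6074·0.3926/135) = 0.04203 and √(0.3135·0.6865/303) = 0.02665.
SE(p̂₁ − p̂₂) = √(SE₁² + SE₂²) = √(0.0017665209 + 0.0007102225) = 0.04977, since the two samples are independent.
At 99% confidence z* = 2.576; margin = 2.576 × 0.04977 = 0.12821.
The difference is 0.6074 − 0.3135 = 0.2939, so the interval is 0.2939 ± 0.12821 = (0.166, 0.422).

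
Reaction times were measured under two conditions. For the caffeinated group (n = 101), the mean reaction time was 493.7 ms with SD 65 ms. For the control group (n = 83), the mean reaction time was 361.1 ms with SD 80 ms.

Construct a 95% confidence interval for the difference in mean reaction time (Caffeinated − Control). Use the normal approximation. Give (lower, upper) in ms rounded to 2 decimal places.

(111.22, 153.98)

SE₁ = s₁/√n₁ = 65/√101 = 6.4677; SE₂ = 80/√83 = 8.7811.
Independent samples, unequal variances: SE_diff = √(SE₁² + SE₂²) = √(41.83114329 + 77.10771721) = 10.9059.
z* = 1.960, so margin of error = 1.960 × 10.9059 = 21.3756.
Difference in means = 493.7 − 361.1 = 132.6000.
132.6000 ± 21.3756 → (111.22, 153.98).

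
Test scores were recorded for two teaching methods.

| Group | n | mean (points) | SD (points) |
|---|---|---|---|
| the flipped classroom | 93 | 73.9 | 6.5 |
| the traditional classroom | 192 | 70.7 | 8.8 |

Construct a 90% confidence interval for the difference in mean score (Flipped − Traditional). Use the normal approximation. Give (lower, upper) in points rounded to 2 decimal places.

(1.68, 4.72)

Standard errors of each mean: 6.5/√93 = 0.6740 and 8.8/√192 = 0.6351.
SE(x̄₁ − x̄₂) = √(0.6740² + 0.6351²) = 0.9261 for independent samples with unequal variances.
With z* = 1.645, the margin is 1.645 × 0.9261 = 1.5234.
x̄₁ − x̄₂ = 73.9 − 70.7 = 3.2000; the interval is 3.2000 ± 1.5234 = (1.68, 4.72).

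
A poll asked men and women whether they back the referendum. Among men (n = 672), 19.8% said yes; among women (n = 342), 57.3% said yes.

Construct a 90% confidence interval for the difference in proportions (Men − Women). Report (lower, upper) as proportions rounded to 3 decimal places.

(-0.426, -0.324)

Each SE is √(p̂(1−p̂)/n): √(0.1980·0.8020/672) = 0.01537 and √(0.5730·0.4270/342) = 0.02675.
SE(p̂₁ − p̂₂) = √(SE₁² + SE₂²) = √(0.0002362369 + 0.0007155625) = 0.03085, since the two samples are independent.
At 90% confidence z* = 1.645; margin = 1.645 × 0.03085 = 0.05075.
The difference is 0.1980 − 0.5730 = -0.3750, so the interval is -0.3750 ± 0.05075 = (-0.426, -0.324).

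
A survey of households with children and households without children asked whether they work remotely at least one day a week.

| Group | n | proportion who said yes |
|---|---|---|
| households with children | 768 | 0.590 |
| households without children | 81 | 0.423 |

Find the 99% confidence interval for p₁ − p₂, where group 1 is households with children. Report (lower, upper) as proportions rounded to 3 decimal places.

(0.018, 0.316)

SE₁ = √(p̂₁(1−p̂₁)/n₁) = √(0.5900·0.4100/768) = 0.01775; SE₂ = √(0.4230·0.5770/81) = 0.05489.
Independent samples: SE of the difference = √(SE₁² + SE₂²) = √(0.0003150625 + 0.0030129121) = 0.05769.
z* for 99% confidence is 2.576, so the margin of error is 2.576 × 0.05769 = 0.14861.
Point estimate p̂₁ − p̂₂ = 0.5900 − 0.4230 = 0.1670.
0.1670 ± 0.14861 → (0.018, 0.316).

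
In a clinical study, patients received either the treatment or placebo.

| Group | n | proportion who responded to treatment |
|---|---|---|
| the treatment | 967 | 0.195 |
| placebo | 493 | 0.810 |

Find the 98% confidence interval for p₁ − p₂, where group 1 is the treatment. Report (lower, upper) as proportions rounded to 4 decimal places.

Each SE is √(p̂(1−p̂)/n): √(0.1950·0.8050/967) = 0.01274 and √(0.8100·0.1900/493) = 0.01767.
SE(p̂₁ − p̂₂) = √(SE₁² + SE₂²) = √(0.0001623076 + 0.0003122289) = 0.02178, since the two samples are independent.
At 98% confidence z* = 2.326; margin = 2.326 × 0.02178 = 0.05066.
The difference is 0.1950 − 0.8100 = -0.6150, so the interval is -0.6150 ± 0.05066 = (-0.6657, -0.5643).

(-0.6657, -0.5643)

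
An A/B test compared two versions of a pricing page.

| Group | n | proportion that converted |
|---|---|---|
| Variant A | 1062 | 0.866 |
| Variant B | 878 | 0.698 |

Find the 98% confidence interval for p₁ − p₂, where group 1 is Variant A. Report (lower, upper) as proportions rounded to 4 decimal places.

SE₁ = √(p̂₁(1−p̂₁)/n₁) = √(0.8660·0.1340/1062) = 0.01045; SE₂ = √(0.6980·0.3020/878) = 0.01549.
Independent samples: SE of the difference = √(SE₁² + SE₂²) = √(0.0001092025 + 0.0002399401) = 0.01869.
z* for 98% confidence is 2.326, so the margin of error is 2.326 × 0.01869 = 0.04347.
Point estimate p̂₁ − p̂₂ = 0.8660 − 0.6980 = 0.1680.
0.1680 ± 0.04347 → (0.1245, 0.2115).

(0.1245, 0.2115)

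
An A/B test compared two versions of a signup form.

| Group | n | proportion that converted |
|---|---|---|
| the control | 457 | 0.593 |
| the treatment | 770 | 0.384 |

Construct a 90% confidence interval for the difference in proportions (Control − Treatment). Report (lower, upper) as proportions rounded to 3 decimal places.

SE₁ = √(p̂₁(1−p̂₁)/n₁) = √(0.5930·0.4070/457) = 0.02298; SE₂ = √(0.3840·0.6160/770) = 0.01753.
Independent samples: SE of the difference = √(SE₁² + SE₂²) = √(0.0005280804 + 0.0003073009) = 0.02890.
z* for 90% confidence is 1.645, so the margin of error is 1.645 × 0.02890 = 0.04754.
Point estimate p̂₁ − p̂₂ = 0.5930 − 0.3840 = 0.2090.
0.2090 ± 0.04754 → (0.161, 0.257).

(0.161, 0.257)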